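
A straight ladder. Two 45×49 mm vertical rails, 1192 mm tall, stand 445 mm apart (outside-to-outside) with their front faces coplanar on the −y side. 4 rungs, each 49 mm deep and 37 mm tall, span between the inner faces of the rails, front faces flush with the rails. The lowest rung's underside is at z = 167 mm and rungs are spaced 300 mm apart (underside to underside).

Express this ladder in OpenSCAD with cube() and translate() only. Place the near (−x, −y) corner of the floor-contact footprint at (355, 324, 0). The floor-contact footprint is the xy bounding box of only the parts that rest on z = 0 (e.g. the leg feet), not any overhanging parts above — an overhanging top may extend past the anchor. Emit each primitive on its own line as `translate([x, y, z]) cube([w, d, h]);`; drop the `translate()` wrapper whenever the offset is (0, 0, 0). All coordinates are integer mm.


translate([355, 324, 0]) cube([45, 49, 1192]);
translate([755, 324, 0]) cube([45, 49, 1192]);
translate([400, 324, 167]) cube([355, 49, 37]);
translate([400, 324, 467]) cube([355, 49, 37]);
translate([400, 324, 767]) cube([355, 49, 37]);
translate([400, 324, 1067]) cube([355, 49, 37]);


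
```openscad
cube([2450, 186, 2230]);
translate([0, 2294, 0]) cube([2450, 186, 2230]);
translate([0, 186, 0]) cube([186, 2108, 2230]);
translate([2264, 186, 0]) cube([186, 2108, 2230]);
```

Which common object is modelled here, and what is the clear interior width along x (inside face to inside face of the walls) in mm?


A house (or room) frame. The interior width is 2078 mm.

Four 2230 mm walls enclosing a rectangle with no floor or roof — a room or house frame. Outside width is 2450 mm and wall thickness is 186 mm, so the interior width is 2450 − 2 × 186 = 2078 mm.


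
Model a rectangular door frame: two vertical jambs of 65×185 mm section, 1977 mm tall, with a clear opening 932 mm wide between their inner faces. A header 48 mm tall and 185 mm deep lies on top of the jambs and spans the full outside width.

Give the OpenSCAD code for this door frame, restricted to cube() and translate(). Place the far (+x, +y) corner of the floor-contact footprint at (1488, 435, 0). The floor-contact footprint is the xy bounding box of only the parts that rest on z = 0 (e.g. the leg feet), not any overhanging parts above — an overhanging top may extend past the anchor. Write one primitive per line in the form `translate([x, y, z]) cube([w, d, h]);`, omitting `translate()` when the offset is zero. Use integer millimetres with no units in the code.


translate([426, 250, 0]) cube([65, 185, 1977]);
translate([1423, 250, 0]) cube([65, 185, 1977]);
translate([426, 250, 1977]) cube([1062, 185, 48]);


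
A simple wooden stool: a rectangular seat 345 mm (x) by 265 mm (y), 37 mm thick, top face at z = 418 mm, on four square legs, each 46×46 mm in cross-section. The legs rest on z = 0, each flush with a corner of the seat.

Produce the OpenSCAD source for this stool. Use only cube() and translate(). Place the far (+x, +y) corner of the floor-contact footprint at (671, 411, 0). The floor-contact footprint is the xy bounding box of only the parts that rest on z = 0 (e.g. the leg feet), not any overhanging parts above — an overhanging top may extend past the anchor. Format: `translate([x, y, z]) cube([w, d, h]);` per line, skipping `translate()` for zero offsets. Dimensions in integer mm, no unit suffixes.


translate([326, 146, 381]) cube([345, 265, 37]);
translate([326, 146, 0]) cube([46, 46, 381]);
translate([625, 146, 0]) cube([46, 46, 381]);
translate([326, 365, 0]) cube([46, 46, 381]);
translate([625, 365, 0]) cube([46, 46, 381]);


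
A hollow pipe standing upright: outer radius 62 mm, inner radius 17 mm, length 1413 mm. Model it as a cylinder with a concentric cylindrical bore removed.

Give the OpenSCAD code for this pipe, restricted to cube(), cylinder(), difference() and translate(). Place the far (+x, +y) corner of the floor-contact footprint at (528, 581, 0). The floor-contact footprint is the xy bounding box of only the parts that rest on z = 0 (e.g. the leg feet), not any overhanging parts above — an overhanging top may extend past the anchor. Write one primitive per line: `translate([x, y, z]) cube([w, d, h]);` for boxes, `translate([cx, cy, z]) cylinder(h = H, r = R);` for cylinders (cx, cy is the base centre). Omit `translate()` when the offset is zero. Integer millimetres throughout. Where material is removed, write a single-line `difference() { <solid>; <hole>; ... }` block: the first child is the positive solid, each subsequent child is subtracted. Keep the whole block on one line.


difference() { translate([466, 519, 0]) cylinder(h = 1413, r = 62); translate([466, 519, 0]) cylinder(h = 1413, r = 17); }


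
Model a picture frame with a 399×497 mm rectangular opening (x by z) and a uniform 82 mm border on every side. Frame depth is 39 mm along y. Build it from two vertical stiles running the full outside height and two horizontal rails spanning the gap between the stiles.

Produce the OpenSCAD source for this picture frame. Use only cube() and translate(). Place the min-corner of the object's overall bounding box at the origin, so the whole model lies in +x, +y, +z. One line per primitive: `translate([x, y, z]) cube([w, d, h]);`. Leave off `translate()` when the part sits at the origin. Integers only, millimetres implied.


cube([82, 39, 661]);
translate([481, 0, 0]) cube([82, 39, 661]);
translate([82, 0, 0]) cube([399, 39, 82]);
translate([82, 0, 579]) cube([399, 39, 82]);


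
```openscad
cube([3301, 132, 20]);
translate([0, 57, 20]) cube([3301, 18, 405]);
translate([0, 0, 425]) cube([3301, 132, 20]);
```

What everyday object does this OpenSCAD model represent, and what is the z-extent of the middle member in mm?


An I-beam. The web height is 405 mm.

Two wide flanges with a thin centred web — an I-beam. Overall 445 mm minus two 20 mm flanges gives a web of 445 − 2·20 = 405 mm.


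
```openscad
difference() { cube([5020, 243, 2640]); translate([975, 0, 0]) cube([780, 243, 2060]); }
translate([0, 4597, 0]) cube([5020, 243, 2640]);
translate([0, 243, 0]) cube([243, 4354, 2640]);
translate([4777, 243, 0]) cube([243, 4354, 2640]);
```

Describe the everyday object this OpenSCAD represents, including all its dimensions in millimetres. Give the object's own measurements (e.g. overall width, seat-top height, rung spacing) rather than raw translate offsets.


A single room: four walls, each 2640 mm tall and 243 mm thick, enclosing an outside footprint 5020×4840 mm (x × y), no floor or roof. The front and back walls (−y and +y sides) run the full x-width; the side walls fit between their inner faces. A door opening 780 mm wide and 2060 mm tall is cut through the front wall from the floor up, its −x edge 975 mm from the wall's −x end.


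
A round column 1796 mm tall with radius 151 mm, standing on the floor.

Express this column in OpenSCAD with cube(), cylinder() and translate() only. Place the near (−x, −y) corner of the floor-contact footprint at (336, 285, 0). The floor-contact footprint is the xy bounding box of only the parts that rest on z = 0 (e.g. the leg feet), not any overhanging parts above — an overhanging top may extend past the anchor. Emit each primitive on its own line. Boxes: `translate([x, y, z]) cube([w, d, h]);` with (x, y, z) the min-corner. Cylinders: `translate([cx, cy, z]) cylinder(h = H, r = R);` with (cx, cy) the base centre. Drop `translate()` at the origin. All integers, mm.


translate([487, 436, 0]) cylinder(h = 1796, r = 151);


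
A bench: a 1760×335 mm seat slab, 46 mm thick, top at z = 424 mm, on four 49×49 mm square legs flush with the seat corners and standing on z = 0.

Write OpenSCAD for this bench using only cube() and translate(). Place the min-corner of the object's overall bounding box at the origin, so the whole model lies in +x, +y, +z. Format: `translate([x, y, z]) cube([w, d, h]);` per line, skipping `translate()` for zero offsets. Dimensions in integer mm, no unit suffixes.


// leg_h = 424 − 46 = 378
translate([0, 0, 378]) cube([1760, 335, 46]);
cube([49, 49, 378]);
translate([0, 286, 0]) cube([49, 49, 378]);
translate([1711, 0, 0]) cube([49, 49, 378]);
translate([1711, 286, 0]) cube([49, 49, 378]);


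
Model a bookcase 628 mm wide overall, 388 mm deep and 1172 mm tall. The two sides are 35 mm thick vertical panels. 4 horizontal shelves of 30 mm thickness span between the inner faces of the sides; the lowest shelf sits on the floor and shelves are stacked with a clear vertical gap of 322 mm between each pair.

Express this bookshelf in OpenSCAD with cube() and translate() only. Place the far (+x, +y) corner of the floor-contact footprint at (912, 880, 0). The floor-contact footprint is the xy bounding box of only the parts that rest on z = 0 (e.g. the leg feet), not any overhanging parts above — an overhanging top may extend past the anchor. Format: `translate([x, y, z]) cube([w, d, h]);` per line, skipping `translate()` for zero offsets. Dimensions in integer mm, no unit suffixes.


translate([284, 492, 0]) cube([35, 388, 1172]);
translate([877, 492, 0]) cube([35, 388, 1172]);
translate([319, 492, 0]) cube([558, 388, 30]);
translate([319, 492, 352]) cube([558, 388, 30]);
translate([319, 492, 704]) cube([558, 388, 30]);
translate([319, 492, 1056]) cube([558, 388, 30]);


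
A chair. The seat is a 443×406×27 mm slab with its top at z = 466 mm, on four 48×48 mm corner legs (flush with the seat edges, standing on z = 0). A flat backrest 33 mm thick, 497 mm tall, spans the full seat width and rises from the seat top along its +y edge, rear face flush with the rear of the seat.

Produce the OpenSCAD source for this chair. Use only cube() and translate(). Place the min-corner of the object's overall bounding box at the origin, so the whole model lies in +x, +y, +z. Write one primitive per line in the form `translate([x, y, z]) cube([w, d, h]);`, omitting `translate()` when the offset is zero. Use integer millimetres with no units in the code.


translate([0, 0, 439]) cube([443, 406, 27]);
cube([48, 48, 439]);
translate([395, 0, 0]) cube([48, 48, 439]);
translate([0, 358, 0]) cube([48, 48, 439]);
translate([395, 358, 0]) cube([48, 48, 439]);
translate([0, 373, 466]) cube([443, 33, 497]);


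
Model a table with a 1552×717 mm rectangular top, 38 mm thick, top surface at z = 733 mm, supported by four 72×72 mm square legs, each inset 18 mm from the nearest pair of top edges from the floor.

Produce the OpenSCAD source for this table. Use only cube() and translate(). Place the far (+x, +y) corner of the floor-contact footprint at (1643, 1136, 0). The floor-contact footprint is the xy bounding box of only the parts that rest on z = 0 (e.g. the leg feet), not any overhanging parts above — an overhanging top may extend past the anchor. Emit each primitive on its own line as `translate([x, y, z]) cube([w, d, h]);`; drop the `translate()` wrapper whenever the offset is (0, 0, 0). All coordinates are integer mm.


translate([109, 437, 695]) cube([1552, 717, 38]);
translate([127, 455, 0]) cube([72, 72, 695]);
translate([1571, 455, 0]) cube([72, 72, 695]);
translate([127, 1064, 0]) cube([72, 72, 695]);
translate([1571, 1064, 0]) cube([72, 72, 695]);


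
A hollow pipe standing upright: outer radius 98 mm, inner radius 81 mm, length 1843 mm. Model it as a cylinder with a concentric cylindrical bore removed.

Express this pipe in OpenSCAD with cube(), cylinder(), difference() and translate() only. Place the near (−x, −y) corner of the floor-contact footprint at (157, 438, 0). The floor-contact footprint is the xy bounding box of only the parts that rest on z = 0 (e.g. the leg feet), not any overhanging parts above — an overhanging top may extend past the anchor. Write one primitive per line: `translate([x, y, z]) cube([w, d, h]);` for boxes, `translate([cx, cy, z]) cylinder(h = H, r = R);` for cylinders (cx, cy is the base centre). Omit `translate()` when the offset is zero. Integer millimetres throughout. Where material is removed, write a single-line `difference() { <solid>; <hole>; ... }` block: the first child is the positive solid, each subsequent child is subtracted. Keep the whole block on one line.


difference() { translate([255, 536, 0]) cylinder(h = 1843, r = 98); translate([255, 536, 0]) cylinder(h = 1843, r = 81); }


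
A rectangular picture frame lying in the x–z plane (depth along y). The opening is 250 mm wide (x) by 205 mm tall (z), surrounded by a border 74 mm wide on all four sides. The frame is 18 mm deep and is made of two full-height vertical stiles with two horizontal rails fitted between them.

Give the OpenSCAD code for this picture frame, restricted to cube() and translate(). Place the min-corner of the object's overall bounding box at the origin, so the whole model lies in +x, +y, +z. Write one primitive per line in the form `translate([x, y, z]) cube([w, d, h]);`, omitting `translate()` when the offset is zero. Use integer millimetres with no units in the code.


cube([74, 18, 353]);
translate([324, 0, 0]) cube([74, 18, 353]);
translate([74, 0, 0]) cube([250, 18, 74]);
translate([74, 0, 279]) cube([250, 18, 74]);


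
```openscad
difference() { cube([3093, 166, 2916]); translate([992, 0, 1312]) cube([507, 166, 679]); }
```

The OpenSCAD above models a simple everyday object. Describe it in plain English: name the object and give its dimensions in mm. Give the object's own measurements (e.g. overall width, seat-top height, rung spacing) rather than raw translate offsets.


A wall 3093 mm long (x), 166 mm thick (y), 2916 mm tall, with a rectangular window opening cut through it. The opening is 507 mm wide and 679 mm tall; its sill is at z = 1312 mm and its near (−x) edge is 992 mm from the wall's −x end. The opening passes through the full wall thickness.


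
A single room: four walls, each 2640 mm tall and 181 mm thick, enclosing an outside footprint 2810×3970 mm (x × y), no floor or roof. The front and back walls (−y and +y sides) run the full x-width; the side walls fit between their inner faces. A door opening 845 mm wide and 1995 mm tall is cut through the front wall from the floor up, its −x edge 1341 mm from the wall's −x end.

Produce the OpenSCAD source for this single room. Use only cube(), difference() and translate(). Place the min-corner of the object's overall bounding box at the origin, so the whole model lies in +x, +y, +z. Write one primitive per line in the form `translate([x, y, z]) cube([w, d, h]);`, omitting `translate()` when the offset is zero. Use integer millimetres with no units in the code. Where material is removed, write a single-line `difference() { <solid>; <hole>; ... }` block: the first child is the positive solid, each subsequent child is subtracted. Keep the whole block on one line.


difference() { cube([2810, 181, 2640]); translate([1341, 0, 0]) cube([845, 181, 1995]); }
translate([0, 3789, 0]) cube([2810, 181, 2640]);
translate([0, 181, 0]) cube([181, 3608, 2640]);
translate([2629, 181, 0]) cube([181, 3608, 2640]);


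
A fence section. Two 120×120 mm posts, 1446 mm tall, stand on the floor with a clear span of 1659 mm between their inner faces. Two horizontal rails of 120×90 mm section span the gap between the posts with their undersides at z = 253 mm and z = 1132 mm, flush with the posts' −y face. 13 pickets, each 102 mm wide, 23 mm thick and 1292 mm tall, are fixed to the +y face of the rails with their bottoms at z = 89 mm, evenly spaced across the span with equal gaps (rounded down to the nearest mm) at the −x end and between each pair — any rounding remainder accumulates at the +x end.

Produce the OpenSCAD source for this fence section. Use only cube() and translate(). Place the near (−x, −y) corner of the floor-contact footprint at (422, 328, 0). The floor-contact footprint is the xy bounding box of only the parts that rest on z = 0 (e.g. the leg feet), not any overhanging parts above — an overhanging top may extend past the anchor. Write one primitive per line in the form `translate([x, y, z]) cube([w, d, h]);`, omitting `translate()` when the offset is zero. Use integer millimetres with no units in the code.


translate([422, 328, 0]) cube([120, 120, 1446]);
translate([2201, 328, 0]) cube([120, 120, 1446]);
translate([542, 328, 253]) cube([1659, 120, 90]);
translate([542, 328, 1132]) cube([1659, 120, 90]);
translate([565, 448, 89]) cube([102, 23, 1292]);
translate([690, 448, 89]) cube([102, 23, 1292]);
translate([815, 448, 89]) cube([102, 23, 1292]);
translate([940, 448, 89]) cube([102, 23, 1292]);
translate([1065, 448, 89]) cube([102, 23, 1292]);
translate([1190, 448, 89]) cube([102, 23, 1292]);
translate([1315, 448, 89]) cube([102, 23, 1292]);
translate([1440, 448, 89]) cube([102, 23, 1292]);
translate([1565, 448, 89]) cube([102, 23, 1292]);
translate([1690, 448, 89]) cube([102, 23, 1292]);
translate([1815, 448, 89]) cube([102, 23, 1292]);
translate([1940, 448, 89]) cube([102, 23, 1292]);
translate([2065, 448, 89]) cube([102, 23, 1292]);


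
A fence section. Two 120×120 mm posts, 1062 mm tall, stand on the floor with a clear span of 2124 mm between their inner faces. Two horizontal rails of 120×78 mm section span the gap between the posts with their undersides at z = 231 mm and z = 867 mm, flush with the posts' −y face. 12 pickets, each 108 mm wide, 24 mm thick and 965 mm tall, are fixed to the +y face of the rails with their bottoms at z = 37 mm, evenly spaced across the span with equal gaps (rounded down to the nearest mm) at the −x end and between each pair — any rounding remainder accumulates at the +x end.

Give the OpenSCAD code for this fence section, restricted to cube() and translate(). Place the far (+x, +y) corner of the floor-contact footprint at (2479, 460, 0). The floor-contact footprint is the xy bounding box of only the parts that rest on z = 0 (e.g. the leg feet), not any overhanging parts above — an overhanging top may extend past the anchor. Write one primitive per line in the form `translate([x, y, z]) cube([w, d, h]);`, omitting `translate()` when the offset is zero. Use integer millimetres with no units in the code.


translate([115, 340, 0]) cube([120, 120, 1062]);
translate([2359, 340, 0]) cube([120, 120, 1062]);
translate([235, 340, 231]) cube([2124, 120, 78]);
translate([235, 340, 867]) cube([2124, 120, 78]);
translate([298, 460, 37]) cube([108, 24, 965]);
translate([469, 460, 37]) cube([108, 24, 965]);
translate([640, 460, 37]) cube([108, 24, 965]);
translate([811, 460, 37]) cube([108, 24, 965]);
translate([982, 460, 37]) cube([108, 24, 965]);
translate([1153, 460, 37]) cube([108, 24, 965]);
translate([1324, 460, 37]) cube([108, 24, 965]);
translate([1495, 460, 37]) cube([108, 24, 965]);
translate([1666, 460, 37]) cube([108, 24, 965]);
translate([1837, 460, 37]) cube([108, 24, 965]);
translate([2008, 460, 37]) cube([108, 24, 965]);
translate([2179, 460, 37]) cube([108, 24, 965]);


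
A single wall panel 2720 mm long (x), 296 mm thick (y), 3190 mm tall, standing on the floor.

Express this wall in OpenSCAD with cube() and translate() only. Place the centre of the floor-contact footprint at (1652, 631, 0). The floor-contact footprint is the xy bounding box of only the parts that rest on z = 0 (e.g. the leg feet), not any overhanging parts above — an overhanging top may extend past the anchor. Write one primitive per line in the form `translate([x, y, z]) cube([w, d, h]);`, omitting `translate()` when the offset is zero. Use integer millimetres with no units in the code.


translate([292, 483, 0]) cube([2720, 296, 3190]);


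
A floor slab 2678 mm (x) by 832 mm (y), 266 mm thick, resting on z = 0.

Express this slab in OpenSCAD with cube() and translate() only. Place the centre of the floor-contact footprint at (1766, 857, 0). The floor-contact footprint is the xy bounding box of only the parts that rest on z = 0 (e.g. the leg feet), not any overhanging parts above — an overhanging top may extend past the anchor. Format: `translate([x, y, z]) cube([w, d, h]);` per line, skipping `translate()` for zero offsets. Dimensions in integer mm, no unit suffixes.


translate([427, 441, 0]) cube([2678, 832, 266]);


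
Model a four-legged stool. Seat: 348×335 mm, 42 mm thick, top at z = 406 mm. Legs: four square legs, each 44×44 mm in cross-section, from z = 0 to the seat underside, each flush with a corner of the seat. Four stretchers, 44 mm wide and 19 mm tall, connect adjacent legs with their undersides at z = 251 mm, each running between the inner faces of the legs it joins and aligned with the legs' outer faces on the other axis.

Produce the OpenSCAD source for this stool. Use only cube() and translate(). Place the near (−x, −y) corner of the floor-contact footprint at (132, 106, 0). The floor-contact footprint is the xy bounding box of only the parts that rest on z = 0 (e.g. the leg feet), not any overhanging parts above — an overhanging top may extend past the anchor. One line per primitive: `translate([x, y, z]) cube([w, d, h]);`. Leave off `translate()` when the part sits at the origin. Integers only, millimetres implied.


translate([132, 106, 364]) cube([348, 335, 42]);
translate([132, 106, 0]) cube([44, 44, 364]);
translate([436, 106, 0]) cube([44, 44, 364]);
translate([132, 397, 0]) cube([44, 44, 364]);
translate([436, 397, 0]) cube([44, 44, 364]);
translate([176, 106, 251]) cube([260, 44, 19]);
translate([176, 397, 251]) cube([260, 44, 19]);
translate([132, 150, 251]) cube([44, 247, 19]);
translate([436, 150, 251]) cube([44, 247, 19]);


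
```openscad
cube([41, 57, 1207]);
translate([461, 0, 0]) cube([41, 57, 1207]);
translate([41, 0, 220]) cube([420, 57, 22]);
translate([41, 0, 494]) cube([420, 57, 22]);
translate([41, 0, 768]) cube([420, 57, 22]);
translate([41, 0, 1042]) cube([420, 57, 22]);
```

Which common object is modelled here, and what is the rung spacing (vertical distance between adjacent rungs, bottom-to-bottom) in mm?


A ladder. The rung spacing is 274 mm.

Two tall 41×57 posts with 4 short bars between them — a ladder. Adjacent rungs sit at z = 220 and z = 494, so the spacing is 494 − 220 = 274 mm.


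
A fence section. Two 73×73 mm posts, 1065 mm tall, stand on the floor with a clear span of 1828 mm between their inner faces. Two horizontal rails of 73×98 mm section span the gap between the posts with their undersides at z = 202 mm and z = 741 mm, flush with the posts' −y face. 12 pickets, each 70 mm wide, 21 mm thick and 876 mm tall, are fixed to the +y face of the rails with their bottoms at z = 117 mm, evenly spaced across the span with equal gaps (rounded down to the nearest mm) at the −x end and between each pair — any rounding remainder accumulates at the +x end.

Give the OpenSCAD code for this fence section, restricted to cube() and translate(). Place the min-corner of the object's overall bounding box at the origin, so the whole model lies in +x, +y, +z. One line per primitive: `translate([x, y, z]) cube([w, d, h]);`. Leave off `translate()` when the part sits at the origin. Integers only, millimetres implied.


cube([73, 73, 1065]);
translate([1901, 0, 0]) cube([73, 73, 1065]);
translate([73, 0, 202]) cube([1828, 73, 98]);
translate([73, 0, 741]) cube([1828, 73, 98]);
translate([149, 73, 117]) cube([70, 21, 876]);
translate([295, 73, 117]) cube([70, 21, 876]);
translate([441, 73, 117]) cube([70, 21, 876]);
translate([587, 73, 117]) cube([70, 21, 876]);
translate([733, 73, 117]) cube([70, 21, 876]);
translate([879, 73, 117]) cube([70, 21, 876]);
translate([1025, 73, 117]) cube([70, 21, 876]);
translate([1171, 73, 117]) cube([70, 21, 876]);
translate([1317, 73, 117]) cube([70, 21, 876]);
translate([1463, 73, 117]) cube([70, 21, 876]);
translate([1609, 73, 117]) cube([70, 21, 876]);
translate([1755, 73, 117]) cube([70, 21, 876]);


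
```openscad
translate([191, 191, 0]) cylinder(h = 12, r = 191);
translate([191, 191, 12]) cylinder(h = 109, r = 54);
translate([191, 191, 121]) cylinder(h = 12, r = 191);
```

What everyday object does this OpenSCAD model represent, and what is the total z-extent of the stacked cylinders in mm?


A spool. The overall height is 133 mm.

Three coaxial cylinders, large–small–large — a spool. Two 12 mm flanges and a 109 mm core give 12 + 109 + 12 = 133 mm.


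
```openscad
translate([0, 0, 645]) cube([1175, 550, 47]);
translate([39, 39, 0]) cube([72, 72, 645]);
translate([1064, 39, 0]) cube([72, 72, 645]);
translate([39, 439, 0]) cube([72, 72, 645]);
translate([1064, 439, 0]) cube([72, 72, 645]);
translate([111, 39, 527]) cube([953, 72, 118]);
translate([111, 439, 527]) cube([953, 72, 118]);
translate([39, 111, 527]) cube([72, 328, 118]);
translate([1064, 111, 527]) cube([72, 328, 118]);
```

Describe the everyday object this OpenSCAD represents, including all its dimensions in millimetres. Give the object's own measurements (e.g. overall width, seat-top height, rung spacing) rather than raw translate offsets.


A rectangular dining table. The top is 1175×550×47 mm with its upper surface at z = 692 mm. It stands on four 72×72 mm square legs, each inset 39 mm from the nearest pair of top edges, running from the floor to the underside of the top. Four apron rails, 72 mm thick and 118 mm tall, run between adjacent legs with their top edges flush with the underside of the top and their outer faces flush with the legs' outer faces.


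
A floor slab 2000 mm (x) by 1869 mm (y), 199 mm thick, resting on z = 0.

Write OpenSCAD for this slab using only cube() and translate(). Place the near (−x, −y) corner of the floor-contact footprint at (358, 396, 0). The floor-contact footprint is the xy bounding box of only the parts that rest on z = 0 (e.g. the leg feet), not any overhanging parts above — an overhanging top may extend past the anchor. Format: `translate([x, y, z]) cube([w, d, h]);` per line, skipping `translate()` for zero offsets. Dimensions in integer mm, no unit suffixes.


translate([358, 396, 0]) cube([2000, 1869, 199]);


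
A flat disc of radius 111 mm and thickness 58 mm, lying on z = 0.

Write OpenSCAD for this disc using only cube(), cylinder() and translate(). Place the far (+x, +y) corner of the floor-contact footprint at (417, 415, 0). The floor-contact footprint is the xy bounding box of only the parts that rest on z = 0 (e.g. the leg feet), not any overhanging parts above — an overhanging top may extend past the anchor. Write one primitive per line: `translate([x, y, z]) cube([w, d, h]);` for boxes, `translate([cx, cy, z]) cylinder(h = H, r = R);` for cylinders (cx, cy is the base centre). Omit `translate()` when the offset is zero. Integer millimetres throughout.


translate([306, 304, 0]) cylinder(h = 58, r = 111);


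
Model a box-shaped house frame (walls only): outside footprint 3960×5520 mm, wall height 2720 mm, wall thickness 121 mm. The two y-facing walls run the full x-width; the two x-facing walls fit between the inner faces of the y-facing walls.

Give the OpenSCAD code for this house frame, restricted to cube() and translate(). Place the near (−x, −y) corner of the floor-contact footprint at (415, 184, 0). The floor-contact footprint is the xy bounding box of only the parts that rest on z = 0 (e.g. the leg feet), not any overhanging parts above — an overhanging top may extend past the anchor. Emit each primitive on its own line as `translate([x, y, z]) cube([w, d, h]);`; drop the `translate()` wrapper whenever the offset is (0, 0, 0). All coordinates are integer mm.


translate([415, 184, 0]) cube([3960, 121, 2720]);
translate([415, 5583, 0]) cube([3960, 121, 2720]);
translate([415, 305, 0]) cube([121, 5278, 2720]);
translate([4254, 305, 0]) cube([121, 5278, 2720]);


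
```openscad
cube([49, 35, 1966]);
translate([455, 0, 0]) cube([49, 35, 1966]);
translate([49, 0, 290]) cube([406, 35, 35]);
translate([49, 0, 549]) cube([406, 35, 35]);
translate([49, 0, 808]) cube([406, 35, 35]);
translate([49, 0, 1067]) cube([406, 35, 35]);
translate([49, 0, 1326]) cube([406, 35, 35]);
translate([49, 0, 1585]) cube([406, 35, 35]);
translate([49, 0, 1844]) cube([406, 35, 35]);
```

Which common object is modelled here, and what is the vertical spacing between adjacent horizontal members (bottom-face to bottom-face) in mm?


A ladder. The rung spacing is 259 mm.

Two tall 49×35 posts with 7 short bars between them — a ladder. Adjacent rungs sit at z = 290 and z = 549, so the spacing is 549 − 290 = 259 mm.


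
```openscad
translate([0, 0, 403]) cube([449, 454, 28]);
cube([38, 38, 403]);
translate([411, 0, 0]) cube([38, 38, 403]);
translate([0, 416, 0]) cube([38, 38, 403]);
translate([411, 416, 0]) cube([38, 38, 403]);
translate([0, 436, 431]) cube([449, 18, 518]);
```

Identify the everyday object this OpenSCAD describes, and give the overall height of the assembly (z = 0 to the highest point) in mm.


A chair. The overall height is 949 mm.

A slab on four corner posts with a tall panel at the back — a chair. The seat slab sits at z = 403 with thickness 28, and the 518 mm backrest starts at the seat top, so the overall height is 403 + 28 + 518 = 949 mm.


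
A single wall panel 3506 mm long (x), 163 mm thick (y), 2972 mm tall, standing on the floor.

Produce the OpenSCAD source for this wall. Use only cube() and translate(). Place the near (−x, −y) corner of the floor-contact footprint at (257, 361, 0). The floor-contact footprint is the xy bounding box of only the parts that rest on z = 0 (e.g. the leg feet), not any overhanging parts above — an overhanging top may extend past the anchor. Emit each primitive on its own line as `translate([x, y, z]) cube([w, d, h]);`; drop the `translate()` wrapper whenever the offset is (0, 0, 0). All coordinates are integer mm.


translate([257, 361, 0]) cube([3506, 163, 2972]);


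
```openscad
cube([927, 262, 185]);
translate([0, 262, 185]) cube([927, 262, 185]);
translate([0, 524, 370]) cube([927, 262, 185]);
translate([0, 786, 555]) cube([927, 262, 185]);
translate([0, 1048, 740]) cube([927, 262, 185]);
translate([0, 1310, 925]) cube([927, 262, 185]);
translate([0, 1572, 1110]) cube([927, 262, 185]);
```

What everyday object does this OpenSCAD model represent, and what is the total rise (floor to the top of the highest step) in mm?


A staircase. The total rise is 1295 mm.

7 identical blocks, each offset up and back from the previous — a staircase. Each step is 185 mm tall and there are 7 of them, so the total rise is 7 × 185 = 1295 mm.


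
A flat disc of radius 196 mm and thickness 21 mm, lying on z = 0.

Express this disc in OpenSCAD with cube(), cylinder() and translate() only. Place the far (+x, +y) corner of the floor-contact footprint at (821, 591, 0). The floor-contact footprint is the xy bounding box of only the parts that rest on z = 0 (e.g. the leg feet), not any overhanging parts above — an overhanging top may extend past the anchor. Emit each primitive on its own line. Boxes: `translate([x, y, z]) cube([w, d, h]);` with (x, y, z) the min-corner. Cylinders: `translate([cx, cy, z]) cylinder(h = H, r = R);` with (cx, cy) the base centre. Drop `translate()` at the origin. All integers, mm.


translate([625, 395, 0]) cylinder(h = 21, r = 196);


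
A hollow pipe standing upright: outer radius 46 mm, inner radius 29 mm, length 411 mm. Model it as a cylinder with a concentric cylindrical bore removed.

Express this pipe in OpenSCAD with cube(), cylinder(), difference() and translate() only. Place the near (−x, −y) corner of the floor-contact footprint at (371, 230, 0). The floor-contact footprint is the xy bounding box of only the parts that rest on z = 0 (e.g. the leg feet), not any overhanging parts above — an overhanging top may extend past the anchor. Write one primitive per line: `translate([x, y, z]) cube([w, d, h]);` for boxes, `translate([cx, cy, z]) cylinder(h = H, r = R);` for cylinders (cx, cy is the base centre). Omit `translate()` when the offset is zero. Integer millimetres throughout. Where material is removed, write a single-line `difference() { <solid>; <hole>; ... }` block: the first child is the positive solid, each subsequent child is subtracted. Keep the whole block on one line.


difference() { translate([417, 276, 0]) cylinder(h = 411, r = 46); translate([417, 276, 0]) cylinder(h = 411, r = 29); }


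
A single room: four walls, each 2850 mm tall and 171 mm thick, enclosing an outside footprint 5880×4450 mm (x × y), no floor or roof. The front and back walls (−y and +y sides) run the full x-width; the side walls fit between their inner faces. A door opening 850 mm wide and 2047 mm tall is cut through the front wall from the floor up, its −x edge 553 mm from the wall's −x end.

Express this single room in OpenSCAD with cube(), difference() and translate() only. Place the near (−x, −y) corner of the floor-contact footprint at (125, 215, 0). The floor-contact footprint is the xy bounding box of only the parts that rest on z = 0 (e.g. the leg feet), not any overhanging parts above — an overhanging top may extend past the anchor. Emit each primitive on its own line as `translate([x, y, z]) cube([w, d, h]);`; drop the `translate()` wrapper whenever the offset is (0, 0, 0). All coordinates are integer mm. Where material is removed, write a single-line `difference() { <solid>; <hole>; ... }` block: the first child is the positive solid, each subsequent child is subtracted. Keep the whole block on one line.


difference() { translate([125, 215, 0]) cube([5880, 171, 2850]); translate([678, 215, 0]) cube([850, 171, 2047]); }
translate([125, 4494, 0]) cube([5880, 171, 2850]);
translate([125, 386, 0]) cube([171, 4108, 2850]);
translate([5834, 386, 0]) cube([171, 4108, 2850]);


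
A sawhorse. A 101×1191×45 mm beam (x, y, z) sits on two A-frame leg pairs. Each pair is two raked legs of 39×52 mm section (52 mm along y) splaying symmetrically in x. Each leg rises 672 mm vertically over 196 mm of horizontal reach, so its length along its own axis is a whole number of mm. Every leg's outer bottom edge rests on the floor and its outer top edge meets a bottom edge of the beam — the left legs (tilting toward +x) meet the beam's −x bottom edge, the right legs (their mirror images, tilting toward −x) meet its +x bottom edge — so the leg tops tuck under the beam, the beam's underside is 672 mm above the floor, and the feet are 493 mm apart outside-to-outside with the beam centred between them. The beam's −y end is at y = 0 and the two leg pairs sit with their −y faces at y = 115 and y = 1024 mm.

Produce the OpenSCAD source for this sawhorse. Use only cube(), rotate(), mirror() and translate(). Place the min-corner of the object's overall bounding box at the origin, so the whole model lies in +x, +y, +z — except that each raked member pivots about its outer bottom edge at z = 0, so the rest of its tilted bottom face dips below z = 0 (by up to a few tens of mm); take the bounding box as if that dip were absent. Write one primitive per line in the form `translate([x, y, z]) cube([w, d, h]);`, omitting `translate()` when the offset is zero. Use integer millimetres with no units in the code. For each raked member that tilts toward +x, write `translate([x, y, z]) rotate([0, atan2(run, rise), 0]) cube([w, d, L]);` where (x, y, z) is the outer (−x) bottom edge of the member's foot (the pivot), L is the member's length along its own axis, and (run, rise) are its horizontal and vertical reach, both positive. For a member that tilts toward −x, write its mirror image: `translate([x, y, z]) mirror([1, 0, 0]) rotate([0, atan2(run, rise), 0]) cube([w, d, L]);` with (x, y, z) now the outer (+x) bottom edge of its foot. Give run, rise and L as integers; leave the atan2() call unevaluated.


translate([196, 0, 672]) cube([101, 1191, 45]);
translate([0, 115, 0]) rotate([0, atan2(196, 672), 0]) cube([39, 52, 700]);
translate([493, 115, 0]) mirror([1, 0, 0]) rotate([0, atan2(196, 672), 0]) cube([39, 52, 700]);
translate([0, 1024, 0]) rotate([0, atan2(196, 672), 0]) cube([39, 52, 700]);
translate([493, 1024, 0]) mirror([1, 0, 0]) rotate([0, atan2(196, 672), 0]) cube([39, 52, 700]);


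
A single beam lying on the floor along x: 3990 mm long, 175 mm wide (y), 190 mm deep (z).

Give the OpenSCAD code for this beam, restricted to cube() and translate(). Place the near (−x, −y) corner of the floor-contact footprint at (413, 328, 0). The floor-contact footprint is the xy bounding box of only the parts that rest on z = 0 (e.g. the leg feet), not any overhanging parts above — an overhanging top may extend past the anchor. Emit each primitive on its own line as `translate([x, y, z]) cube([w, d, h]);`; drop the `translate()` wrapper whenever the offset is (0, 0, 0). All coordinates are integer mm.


translate([413, 328, 0]) cube([3990, 175, 190]);


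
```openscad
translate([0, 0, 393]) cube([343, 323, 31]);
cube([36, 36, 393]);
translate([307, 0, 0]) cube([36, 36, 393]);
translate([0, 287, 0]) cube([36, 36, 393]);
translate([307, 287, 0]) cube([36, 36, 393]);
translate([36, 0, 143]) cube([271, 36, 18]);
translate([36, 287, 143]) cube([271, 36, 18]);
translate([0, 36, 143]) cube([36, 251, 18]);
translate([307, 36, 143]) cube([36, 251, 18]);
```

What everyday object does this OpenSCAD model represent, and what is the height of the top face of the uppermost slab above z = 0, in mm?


A stool. The seat height is 424 mm.

A 343×323×31 slab at z = 393 on four corner posts — a stool. The seat top is 393 + 31 = 424 mm.


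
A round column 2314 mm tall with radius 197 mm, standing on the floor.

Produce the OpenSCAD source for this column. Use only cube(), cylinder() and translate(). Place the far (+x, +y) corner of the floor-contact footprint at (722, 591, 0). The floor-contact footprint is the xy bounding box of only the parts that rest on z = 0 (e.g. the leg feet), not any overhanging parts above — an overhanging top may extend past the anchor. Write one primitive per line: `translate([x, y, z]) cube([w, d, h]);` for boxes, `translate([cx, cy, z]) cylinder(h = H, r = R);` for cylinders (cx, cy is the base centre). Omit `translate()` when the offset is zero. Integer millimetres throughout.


translate([525, 394, 0]) cylinder(h = 2314, r = 197);


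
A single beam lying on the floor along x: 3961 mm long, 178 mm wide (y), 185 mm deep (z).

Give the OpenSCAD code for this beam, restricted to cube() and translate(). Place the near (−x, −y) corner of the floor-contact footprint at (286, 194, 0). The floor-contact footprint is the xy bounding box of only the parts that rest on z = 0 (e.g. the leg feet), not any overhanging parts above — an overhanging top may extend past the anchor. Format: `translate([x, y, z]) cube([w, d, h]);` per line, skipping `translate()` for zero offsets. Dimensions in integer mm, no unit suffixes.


translate([286, 194, 0]) cube([3961, 178, 185]);


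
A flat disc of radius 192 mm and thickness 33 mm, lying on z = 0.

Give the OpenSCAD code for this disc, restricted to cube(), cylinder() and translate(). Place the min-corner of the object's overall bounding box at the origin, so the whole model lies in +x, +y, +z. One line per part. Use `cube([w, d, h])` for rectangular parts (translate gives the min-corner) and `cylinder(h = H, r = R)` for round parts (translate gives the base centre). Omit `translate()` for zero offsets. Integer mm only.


translate([192, 192, 0]) cylinder(h = 33, r = 192);


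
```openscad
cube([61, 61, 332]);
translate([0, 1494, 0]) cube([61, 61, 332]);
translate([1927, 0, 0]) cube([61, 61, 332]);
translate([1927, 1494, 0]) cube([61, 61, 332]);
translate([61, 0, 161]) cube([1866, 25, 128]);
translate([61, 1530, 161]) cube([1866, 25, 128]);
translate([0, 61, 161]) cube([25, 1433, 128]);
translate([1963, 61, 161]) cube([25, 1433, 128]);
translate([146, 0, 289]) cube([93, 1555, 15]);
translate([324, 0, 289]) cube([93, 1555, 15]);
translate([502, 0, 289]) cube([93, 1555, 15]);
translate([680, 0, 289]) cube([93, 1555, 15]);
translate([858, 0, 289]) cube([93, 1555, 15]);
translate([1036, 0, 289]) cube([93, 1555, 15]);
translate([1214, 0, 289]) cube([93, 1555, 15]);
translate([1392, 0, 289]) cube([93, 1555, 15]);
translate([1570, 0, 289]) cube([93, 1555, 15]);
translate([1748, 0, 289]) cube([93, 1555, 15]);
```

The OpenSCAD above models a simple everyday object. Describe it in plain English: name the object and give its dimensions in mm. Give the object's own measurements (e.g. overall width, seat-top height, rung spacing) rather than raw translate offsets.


A bed frame 1988 mm long (x) by 1555 mm wide (y). Four 61×61 mm corner posts, 332 mm tall, at the corners of the footprint. Four rails of 25 mm thickness and 128 mm height run between adjacent posts with their undersides at z = 161 mm, their outer faces flush with the outside of the frame (the two x-running rails run between the posts' inner faces; the two y-running rails run between the posts' inner faces). 10 slats, each 93 mm wide (x) and 15 mm thick, lie across the top of the two x-running rails, running the full 1555 mm width of the frame in y; along x they sit between the end posts with a 85 mm gap after the −x posts and between neighbouring slats, leaving 86 mm before the +x posts.
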